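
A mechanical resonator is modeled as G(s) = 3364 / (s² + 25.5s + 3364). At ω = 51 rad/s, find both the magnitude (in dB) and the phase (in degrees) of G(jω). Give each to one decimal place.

|(j51)² + 25.5(j51) + 3364| = |763 + j1300.5| = 1508
|G(j51)| = 3364 / 1508 = 2.2311
20 log₁₀(2.2311) = 6.97 dB
∠[(j51)² + 25.5(j51) + 3364] = ∠[763 + j1300.5] = 59.60°
∠G(j51) = −59.60° = -59.60°

|G| = 7.0 dB, ∠G = -59.6°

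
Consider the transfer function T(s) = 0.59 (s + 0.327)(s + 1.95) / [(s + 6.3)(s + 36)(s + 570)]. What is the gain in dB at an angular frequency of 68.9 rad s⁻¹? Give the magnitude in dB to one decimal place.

-60.8 dB

|j68.9 + 0.327| = √(68.9² + 0.327²) = 68.9
|j68.9 + 1.95| = √(68.9² + 1.95²) = 68.93
|j68.9 + 6.3| = √(68.9² + 6.3²) = 69.19
|j68.9 + 36| = √(68.9² + 36²) = 77.74
|j68.9 + 570| = √(68.9² + 570²) = 574.1
|T(j68.9)| = 0.59 × 68.9 × 68.93 / (69.19 × 77.74 × 574.1) = 0.00090737
20 log₁₀(0.00090737) = -60.84 dB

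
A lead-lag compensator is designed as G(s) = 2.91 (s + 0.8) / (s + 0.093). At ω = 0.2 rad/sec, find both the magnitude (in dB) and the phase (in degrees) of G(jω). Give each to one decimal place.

|G| = 20.7 dB, ∠G = -51.0°

|j0.2 + 0.8| = √(0.2² + 0.8²) = 0.8246
|j0.2 + 0.093| = √(0.2² + 0.093²) = 0.2206
|G(j0.2)| = 2.91 × 0.8246 / 0.2206 = 10.88
20 log₁₀(10.88) = 20.73 dB
∠(j0.2 + 0.8) = arctan(0.2/0.8) = 14.04°
∠(j0.2 + 0.093) = arctan(0.2/0.093) = 65.06°
∠G(j0.2) = 14.04° − 65.06° = -51.03°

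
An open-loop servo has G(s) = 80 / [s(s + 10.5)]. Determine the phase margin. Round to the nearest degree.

Gain crossover: |G(jω)| = 1 at ω ≈ 6.48 rad/s.
∠G(j6.48) = −90° − arctan(6.48/10.5) ≈ -121.69°
PM = 180° + (-121.69°) = 58.31°

58°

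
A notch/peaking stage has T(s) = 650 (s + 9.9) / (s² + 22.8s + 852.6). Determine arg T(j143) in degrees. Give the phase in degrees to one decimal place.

∠(j143 + 9.9) = arctan(143/9.9) = 86.04°
∠[(j143)² + 22.8(j143) + 852.6] = ∠[-19596 + j3260.4] = 170.55°
∠T(j143) = 86.04° − 170.55° = -84.51°

-84.5°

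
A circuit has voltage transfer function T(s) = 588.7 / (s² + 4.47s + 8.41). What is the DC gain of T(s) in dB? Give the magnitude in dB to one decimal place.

T(0) = 588.7 / 8.41 = 70
20 log₁₀(70) = 36.90 dB

36.9 dB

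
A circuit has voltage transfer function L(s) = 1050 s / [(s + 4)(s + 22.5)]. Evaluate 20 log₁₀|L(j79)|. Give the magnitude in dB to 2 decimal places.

|j79| = 79
|j79 + 4| = √(79² + 4²) = 79.1
|j79 + 22.5| = √(79² + 22.5²) = 82.14
|L(j79)| = 1050 × 79 / (79.1 × 82.14) = 12.766
20 log₁₀(12.766) = 22.121 dB

22.12 dB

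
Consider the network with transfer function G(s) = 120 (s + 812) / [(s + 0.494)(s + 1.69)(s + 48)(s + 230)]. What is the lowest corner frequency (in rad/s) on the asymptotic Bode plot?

0.494 rad/s

Break frequencies occur at each pole and zero magnitude: 0.494 rad/s, 1.69 rad/s, 48 rad/s, 230 rad/s, 812 rad/s.
The lowest is 0.494 rad/s.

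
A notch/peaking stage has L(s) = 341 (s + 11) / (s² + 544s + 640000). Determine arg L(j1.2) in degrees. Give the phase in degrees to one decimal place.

6.2°

∠(j1.2 + 11) = arctan(1.2/11) = 6.23°
∠[(j1.2)² + 544(j1.2) + 640000] = ∠[6.4e+05 + j652.8] = 0.06°
∠L(j1.2) = 6.23° − 0.06° = 6.17°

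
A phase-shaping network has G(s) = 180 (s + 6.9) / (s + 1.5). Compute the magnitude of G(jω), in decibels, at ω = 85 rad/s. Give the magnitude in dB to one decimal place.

|j85 + 6.9| = √(85² + 6.9²) = 85.28
|j85 + 1.5| = √(85² + 1.5²) = 85.01
|G(j85)| = 180 × 85.28 / 85.01 = 180.56
20 log₁₀(180.56) = 45.13 dB

45.1 dB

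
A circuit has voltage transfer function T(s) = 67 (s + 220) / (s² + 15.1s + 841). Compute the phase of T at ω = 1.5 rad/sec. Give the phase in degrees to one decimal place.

-1.2°

∠(j1.5 + 220) = arctan(1.5/220) = 0.39°
∠[(j1.5)² + 15.1(j1.5) + 841] = ∠[838.75 + j22.65] = 1.55°
∠T(j1.5) = 0.39° − 1.55° = -1.16°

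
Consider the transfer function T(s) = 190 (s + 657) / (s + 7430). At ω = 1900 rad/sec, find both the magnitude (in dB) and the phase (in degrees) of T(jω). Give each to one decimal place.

|j1900 + 657| = √(1900² + 657²) = 2010
|j1900 + 7430| = √(1900² + 7430²) = 7669
|T(j1900)| = 190 × 2010 / 7669 = 49.807
20 log₁₀(49.807) = 33.95 dB
∠(j1900 + 657) = arctan(1900/657) = 70.93°
∠(j1900 + 7430) = arctan(1900/7430) = 14.34°
∠T(j1900) = 70.93° − 14.34° = 56.58°

|T| = 33.9 dB, ∠T = 56.6°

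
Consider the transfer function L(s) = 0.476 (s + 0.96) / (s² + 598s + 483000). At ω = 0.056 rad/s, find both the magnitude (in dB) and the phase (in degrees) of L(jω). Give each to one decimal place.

|L| = -120.5 dB, ∠L = 3.3°

|j0.056 + 0.96| = √(0.056² + 0.96²) = 0.9616
|(j0.056)² + 598(j0.056) + 483000| = |4.83e+05 + j33.488| = 4.83e+05
|L(j0.056)| = 0.476 × 0.9616 / 4.83e+05 = 9.477e-07
20 log₁₀(9.477e-07) = -120.47 dB
∠(j0.056 + 0.96) = arctan(0.056/0.96) = 3.34°
∠[(j0.056)² + 598(j0.056) + 483000] = ∠[4.83e+05 + j33.488] = 0.00°
∠L(j0.056) = 3.34° − 0.00° = 3.33°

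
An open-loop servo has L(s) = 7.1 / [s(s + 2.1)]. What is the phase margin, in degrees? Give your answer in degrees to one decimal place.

Gain crossover: |L(jω)| = 1 at ω ≈ 2.29 rad/s.
∠L(j2.29) = −90° − arctan(2.29/2.1) ≈ -137.44°
PM = 180° + (-137.44°) = 42.56°

42.6 deg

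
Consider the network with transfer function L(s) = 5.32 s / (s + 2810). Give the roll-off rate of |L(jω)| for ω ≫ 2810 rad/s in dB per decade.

With 1 zero and 1 pole, the high-frequency asymptotic slope is 20 × (1 − 1) = 0 dB/decade.

0 dB/decade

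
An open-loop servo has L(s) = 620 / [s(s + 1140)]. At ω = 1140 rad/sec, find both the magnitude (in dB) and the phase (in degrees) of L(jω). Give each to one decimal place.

|L| = -69.4 dB, ∠L = -135.0°

|j1140 + 1140| = √(1140² + 1140²) = 1612
|j1140| = 1140
|L(j1140)| = 620 / (1612 × 1140) = 0.00033734
20 log₁₀(0.00033734) = -69.44 dB
∠(j1140 + 1140) = arctan(1140/1140) = 45.00°
∠(j1140) = 90.00°
∠L(j1140) = − (45.00° + 90.00°) = -135.00°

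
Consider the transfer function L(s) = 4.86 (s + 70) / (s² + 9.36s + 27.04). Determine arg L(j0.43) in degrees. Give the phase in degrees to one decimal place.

-8.2°

∠(j0.43 + 70) = arctan(0.43/70) = 0.35°
∠[(j0.43)² + 9.36(j0.43) + 27.04] = ∠[26.855 + j4.0248] = 8.52°
∠L(j0.43) = 0.35° − 8.52° = -8.17°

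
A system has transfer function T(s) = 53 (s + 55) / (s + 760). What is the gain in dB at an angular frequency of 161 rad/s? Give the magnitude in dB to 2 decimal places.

21.29 dB

|j161 + 55| = √(161² + 55²) = 170.1
|j161 + 760| = √(161² + 760²) = 776.9
|T(j161)| = 53 × 170.1 / 776.9 = 11.607
20 log₁₀(11.607) = 21.294 dB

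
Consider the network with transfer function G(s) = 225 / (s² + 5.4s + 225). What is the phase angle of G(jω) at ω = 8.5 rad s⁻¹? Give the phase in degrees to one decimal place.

∠[(j8.5)² + 5.4(j8.5) + 225] = ∠[152.75 + j45.9] = 16.73°
∠G(j8.5) = −16.73° = -16.73°

-16.7°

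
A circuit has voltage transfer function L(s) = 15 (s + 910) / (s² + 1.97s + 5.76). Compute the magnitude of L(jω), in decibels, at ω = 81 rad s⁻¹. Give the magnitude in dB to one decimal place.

6.4 dB

|j81 + 910| = √(81² + 910²) = 913.6
|(j81)² + 1.97(j81) + 5.76| = |-6555.2 + j159.57| = 6557
|L(j81)| = 15 × 913.6 / 6557 = 2.0899
20 log₁₀(2.0899) = 6.40 dB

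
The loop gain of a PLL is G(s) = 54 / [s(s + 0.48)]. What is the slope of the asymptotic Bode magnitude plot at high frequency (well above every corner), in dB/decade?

With 0 zeros and 2 poles, the high-frequency asymptotic slope is 20 × (0 − 2) = -40 dB/decade.

-40 dB/decade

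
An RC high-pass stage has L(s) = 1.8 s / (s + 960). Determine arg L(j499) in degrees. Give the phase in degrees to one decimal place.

62.5 deg

∠(j499) = 90.00°
∠(j499 + 960) = arctan(499/960) = 27.47°
∠L(j499) = 90.00° − 27.47° = 62.53°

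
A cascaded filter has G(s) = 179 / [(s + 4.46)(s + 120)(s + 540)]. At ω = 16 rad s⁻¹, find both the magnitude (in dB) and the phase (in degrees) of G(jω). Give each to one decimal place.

|j16 + 4.46| = √(16² + 4.46²) = 16.61
|j16 + 120| = √(16² + 120²) = 121.1
|j16 + 540| = √(16² + 540²) = 540.2
|G(j16)| = 179 / (16.61 × 121.1 × 540.2) = 0.00016478
20 log₁₀(0.00016478) = -75.66 dB
∠(j16 + 4.46) = arctan(16/4.46) = 74.42°
∠(j16 + 120) = arctan(16/120) = 7.59°
∠(j16 + 540) = arctan(16/540) = 1.70°
∠G(j16) = − (74.42° + 7.59° + 1.70°) = -83.72°

|G| = -75.7 dB, ∠G = -83.7°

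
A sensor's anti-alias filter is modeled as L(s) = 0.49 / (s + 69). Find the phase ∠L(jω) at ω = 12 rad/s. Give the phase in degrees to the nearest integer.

-10°

∠(j12 + 69) = arctan(12/69) = 9.87°
∠L(j12) = −9.87° = -9.87°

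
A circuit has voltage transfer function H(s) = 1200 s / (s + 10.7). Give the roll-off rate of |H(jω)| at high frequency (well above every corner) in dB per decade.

With 1 zero and 1 pole, the high-frequency asymptotic slope is 20 × (1 − 1) = 0 dB/decade.

0 dB/decade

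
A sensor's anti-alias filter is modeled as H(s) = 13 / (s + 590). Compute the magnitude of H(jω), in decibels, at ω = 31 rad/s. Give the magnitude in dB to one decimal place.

-33.2 dB

|j31 + 590| = √(31² + 590²) = 590.8
|H(j31)| = 13 / 590.8 = 0.022004
20 log₁₀(0.022004) = -33.15 dB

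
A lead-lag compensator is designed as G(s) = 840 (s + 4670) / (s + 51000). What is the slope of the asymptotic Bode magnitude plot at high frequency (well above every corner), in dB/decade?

0 dB/decade

With 1 zero and 1 pole, the high-frequency asymptotic slope is 20 × (1 − 1) = 0 dB/decade.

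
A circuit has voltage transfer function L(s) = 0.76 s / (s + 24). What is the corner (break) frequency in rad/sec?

The single real pole at s = −24 gives a corner at ω = 24 rad/sec.

24 rad/sec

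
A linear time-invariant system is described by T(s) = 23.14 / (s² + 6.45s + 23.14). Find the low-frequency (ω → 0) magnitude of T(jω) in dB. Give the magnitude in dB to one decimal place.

T(0) = 23.14 / 23.14 = 1
20 log₁₀(1) = 0.00 dB

0.0 dB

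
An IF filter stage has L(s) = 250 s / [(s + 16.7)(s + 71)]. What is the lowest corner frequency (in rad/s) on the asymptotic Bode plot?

16.7 rad/s

Break frequencies occur at each pole and zero magnitude: 16.7 rad/s, 71 rad/s.
The lowest is 16.7 rad/s.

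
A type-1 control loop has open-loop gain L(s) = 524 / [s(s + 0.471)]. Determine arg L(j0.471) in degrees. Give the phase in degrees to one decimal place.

∠(j0.471 + 0.471) = arctan(0.471/0.471) = 45.00°
∠(j0.471) = 90.00°
∠L(j0.471) = − (45.00° + 90.00°) = -135.00°

-135.0 deg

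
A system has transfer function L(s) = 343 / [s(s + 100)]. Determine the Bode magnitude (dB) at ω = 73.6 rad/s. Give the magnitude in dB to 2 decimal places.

|j73.6 + 100| = √(73.6² + 100²) = 124.2
|j73.6| = 73.6
|L(j73.6)| = 343 / (124.2 × 73.6) = 0.037533
20 log₁₀(0.037533) = -28.512 dB

-28.51 dB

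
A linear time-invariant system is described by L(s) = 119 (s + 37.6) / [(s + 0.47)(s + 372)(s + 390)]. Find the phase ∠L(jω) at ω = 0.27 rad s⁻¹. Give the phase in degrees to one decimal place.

-29.5°

∠(j0.27 + 37.6) = arctan(0.27/37.6) = 0.41°
∠(j0.27 + 0.47) = arctan(0.27/0.47) = 29.88°
∠(j0.27 + 372) = arctan(0.27/372) = 0.04°
∠(j0.27 + 390) = arctan(0.27/390) = 0.04°
∠L(j0.27) = 0.41° − (29.88° + 0.04° + 0.04°) = -29.55°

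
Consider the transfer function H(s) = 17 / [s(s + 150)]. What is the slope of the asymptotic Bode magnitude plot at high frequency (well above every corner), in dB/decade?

-40 dB/decade

With 0 zeros and 2 poles, the high-frequency asymptotic slope is 20 × (0 − 2) = -40 dB/decade.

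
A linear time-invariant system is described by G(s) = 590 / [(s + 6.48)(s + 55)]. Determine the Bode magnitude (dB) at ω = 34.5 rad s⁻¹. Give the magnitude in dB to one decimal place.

|j34.5 + 6.48| = √(34.5² + 6.48²) = 35.1
|j34.5 + 55| = √(34.5² + 55²) = 64.92
|G(j34.5)| = 590 / (35.1 × 64.92) = 0.25888
20 log₁₀(0.25888) = -11.74 dB

-11.7 dB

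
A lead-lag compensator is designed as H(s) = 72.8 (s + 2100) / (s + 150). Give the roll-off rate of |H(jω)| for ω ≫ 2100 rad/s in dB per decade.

With 1 zero and 1 pole, the high-frequency asymptotic slope is 20 × (1 − 1) = 0 dB/decade.

0 dB/decade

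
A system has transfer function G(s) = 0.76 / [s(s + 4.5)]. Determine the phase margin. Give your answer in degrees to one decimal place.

Gain crossover: |G(jω)| = 1 at ω ≈ 0.169 rad/s.
∠G(j0.169) = −90° − arctan(0.169/4.5) ≈ -92.15°
PM = 180° + (-92.15°) = 87.85°

87.9°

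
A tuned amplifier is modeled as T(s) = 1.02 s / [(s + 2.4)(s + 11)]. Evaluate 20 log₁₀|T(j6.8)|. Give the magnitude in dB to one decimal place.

-22.6 dB

|j6.8| = 6.8
|j6.8 + 2.4| = √(6.8² + 2.4²) = 7.211
|j6.8 + 11| = √(6.8² + 11²) = 12.93
|T(j6.8)| = 1.02 × 6.8 / (7.211 × 12.93) = 0.074377
20 log₁₀(0.074377) = -22.57 dB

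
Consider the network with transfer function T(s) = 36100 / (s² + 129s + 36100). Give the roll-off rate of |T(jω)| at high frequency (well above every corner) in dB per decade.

-40 dB/decade

With 0 zeros and 2 poles, the high-frequency asymptotic slope is 20 × (0 − 2) = -40 dB/decade.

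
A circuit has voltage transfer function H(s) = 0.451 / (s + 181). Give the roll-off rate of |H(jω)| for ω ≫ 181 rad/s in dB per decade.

With 0 zeros and 1 pole, the high-frequency asymptotic slope is 20 × (0 − 1) = -20 dB/decade.

-20 dB/decade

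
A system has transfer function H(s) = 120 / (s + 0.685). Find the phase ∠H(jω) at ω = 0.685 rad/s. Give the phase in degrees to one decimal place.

∠(j0.685 + 0.685) = arctan(0.685/0.685) = 45.00°
∠H(j0.685) = −45.00° = -45.00°

-45.0°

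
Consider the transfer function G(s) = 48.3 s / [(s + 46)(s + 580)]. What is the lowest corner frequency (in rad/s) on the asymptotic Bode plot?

46 rad/s

Break frequencies occur at each pole and zero magnitude: 46 rad/s, 580 rad/s.
The lowest is 46 rad/s.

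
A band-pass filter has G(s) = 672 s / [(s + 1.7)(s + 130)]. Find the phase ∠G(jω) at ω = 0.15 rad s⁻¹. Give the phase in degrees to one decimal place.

∠(j0.15) = 90.00°
∠(j0.15 + 1.7) = arctan(0.15/1.7) = 5.04°
∠(j0.15 + 130) = arctan(0.15/130) = 0.07°
∠G(j0.15) = 90.00° − (5.04° + 0.07°) = 84.89°

84.9°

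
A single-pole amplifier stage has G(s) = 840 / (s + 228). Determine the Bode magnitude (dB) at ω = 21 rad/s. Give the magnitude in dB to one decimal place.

11.3 dB

|j21 + 228| = √(21² + 228²) = 229
|G(j21)| = 840 / 229 = 3.6687
20 log₁₀(3.6687) = 11.29 dB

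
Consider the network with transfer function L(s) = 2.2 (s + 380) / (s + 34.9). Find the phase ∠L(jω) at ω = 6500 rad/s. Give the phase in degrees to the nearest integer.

-3°

∠(j6500 + 380) = arctan(6500/380) = 86.65°
∠(j6500 + 34.9) = arctan(6500/34.9) = 89.69°
∠L(j6500) = 86.65° − 89.69° = -3.04°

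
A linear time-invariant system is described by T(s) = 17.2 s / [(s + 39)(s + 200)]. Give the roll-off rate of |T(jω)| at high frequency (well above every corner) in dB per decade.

-20 dB/decade

With 1 zero and 2 poles, the high-frequency asymptotic slope is 20 × (1 − 2) = -20 dB/decade.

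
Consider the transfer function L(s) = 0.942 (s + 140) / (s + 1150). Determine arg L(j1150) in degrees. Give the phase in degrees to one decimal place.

38.1 deg

∠(j1150 + 140) = arctan(1150/140) = 83.06°
∠(j1150 + 1150) = arctan(1150/1150) = 45.00°
∠L(j1150) = 83.06° − 45.00° = 38.06°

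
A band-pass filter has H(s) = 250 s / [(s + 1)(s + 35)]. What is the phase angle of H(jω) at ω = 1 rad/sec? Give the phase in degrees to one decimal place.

∠(j1) = 90.00°
∠(j1 + 1) = arctan(1/1) = 45.00°
∠(j1 + 35) = arctan(1/35) = 1.64°
∠H(j1) = 90.00° − (45.00° + 1.64°) = 43.36°

43.4°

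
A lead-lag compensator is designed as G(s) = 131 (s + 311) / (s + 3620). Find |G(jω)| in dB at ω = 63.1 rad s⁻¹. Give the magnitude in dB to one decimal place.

21.2 dB

|j63.1 + 311| = √(63.1² + 311²) = 317.3
|j63.1 + 3620| = √(63.1² + 3620²) = 3621
|G(j63.1)| = 131 × 317.3 / 3621 = 11.482
20 log₁₀(11.482) = 21.20 dB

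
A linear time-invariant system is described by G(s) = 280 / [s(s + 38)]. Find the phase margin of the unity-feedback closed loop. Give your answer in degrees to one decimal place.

Gain crossover: |G(jω)| = 1 at ω ≈ 7.24 rad s⁻¹.
∠G(j7.24) = −90° − arctan(7.24/38) ≈ -100.78°
PM = 180° + (-100.78°) = 79.22°

79.2°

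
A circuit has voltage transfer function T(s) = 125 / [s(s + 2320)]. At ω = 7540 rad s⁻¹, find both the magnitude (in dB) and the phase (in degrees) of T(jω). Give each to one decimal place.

|j7540 + 2320| = √(7540² + 2320²) = 7889
|j7540| = 7540
|T(j7540)| = 125 / (7889 × 7540) = 2.1015e-06
20 log₁₀(2.1015e-06) = -113.55 dB
∠(j7540 + 2320) = arctan(7540/2320) = 72.90°
∠(j7540) = 90.00°
∠T(j7540) = − (72.90° + 90.00°) = -162.90°

|T| = -113.5 dB, ∠T = -162.9°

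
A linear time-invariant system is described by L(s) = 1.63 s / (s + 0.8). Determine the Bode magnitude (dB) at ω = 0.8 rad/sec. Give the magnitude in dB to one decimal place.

1.2 dB

|j0.8| = 0.8
|j0.8 + 0.8| = √(0.8² + 0.8²) = 1.131
|L(j0.8)| = 1.63 × 0.8 / 1.131 = 1.1526
20 log₁₀(1.1526) = 1.23 dB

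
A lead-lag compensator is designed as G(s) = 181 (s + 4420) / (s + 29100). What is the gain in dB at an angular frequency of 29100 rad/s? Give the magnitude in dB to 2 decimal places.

|j29100 + 4420| = √(29100² + 4420²) = 2.943e+04
|j29100 + 29100| = √(29100² + 29100²) = 4.115e+04
|G(j29100)| = 181 × 2.943e+04 / 4.115e+04 = 129.45
20 log₁₀(129.45) = 42.242 dB

42.24 dB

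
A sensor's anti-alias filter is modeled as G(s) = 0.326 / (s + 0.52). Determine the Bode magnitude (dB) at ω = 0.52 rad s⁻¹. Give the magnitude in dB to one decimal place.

-7.1 dB

|j0.52 + 0.52| = √(0.52² + 0.52²) = 0.7354
|G(j0.52)| = 0.326 / 0.7354 = 0.4433
20 log₁₀(0.4433) = -7.07 dB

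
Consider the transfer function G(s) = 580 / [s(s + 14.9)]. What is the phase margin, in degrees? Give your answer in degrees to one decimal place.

Gain crossover: |G(jω)| = 1 at ω ≈ 21.9 rad/s.
∠G(j21.9) = −90° − arctan(21.9/14.9) ≈ -145.77°
PM = 180° + (-145.77°) = 34.23°

34.2°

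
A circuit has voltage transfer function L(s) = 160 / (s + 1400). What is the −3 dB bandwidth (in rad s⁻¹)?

For a single-pole low-pass, the −3 dB point is at the pole: ω = 1400 rad s⁻¹.

1400 rad s⁻¹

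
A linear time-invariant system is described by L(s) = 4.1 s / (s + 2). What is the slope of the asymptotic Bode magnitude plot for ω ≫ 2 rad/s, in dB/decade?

With 1 zero and 1 pole, the high-frequency asymptotic slope is 20 × (1 − 1) = 0 dB/decade.

0 dB/decade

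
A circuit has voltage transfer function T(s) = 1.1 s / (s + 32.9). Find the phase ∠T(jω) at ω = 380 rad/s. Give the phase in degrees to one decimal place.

4.9°

∠(j380) = 90.00°
∠(j380 + 32.9) = arctan(380/32.9) = 85.05°
∠T(j380) = 90.00° − 85.05° = 4.95°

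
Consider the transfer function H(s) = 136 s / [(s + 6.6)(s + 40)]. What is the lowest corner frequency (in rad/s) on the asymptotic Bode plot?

6.6 rad/s

Break frequencies occur at each pole and zero magnitude: 6.6 rad/s, 40 rad/s.
The lowest is 6.6 rad/s.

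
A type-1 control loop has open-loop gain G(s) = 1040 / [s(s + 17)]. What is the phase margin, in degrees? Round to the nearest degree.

Gain crossover: |G(jω)| = 1 at ω ≈ 30.1 rad s⁻¹.
∠G(j30.1) = −90° − arctan(30.1/17) ≈ -150.54°
PM = 180° + (-150.54°) = 29.46°

29°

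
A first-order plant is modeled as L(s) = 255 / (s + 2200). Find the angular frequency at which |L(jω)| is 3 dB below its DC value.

For a single-pole low-pass, the −3 dB point is at the pole: ω = 2200 rad/s.

2200 rad/s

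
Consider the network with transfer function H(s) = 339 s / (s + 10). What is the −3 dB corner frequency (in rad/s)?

10 rad/s

For a single-pole high-pass, the −3 dB point is at the pole: ω = 10 rad/s.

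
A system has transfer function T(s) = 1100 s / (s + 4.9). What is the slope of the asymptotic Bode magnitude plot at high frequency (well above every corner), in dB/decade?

With 1 zero and 1 pole, the high-frequency asymptotic slope is 20 × (1 − 1) = 0 dB/decade.

0 dB/decade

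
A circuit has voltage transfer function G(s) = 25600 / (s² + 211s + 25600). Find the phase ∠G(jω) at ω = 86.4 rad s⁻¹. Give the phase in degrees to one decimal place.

∠[(j86.4)² + 211(j86.4) + 25600] = ∠[18135 + j18230] = 45.15°
∠G(j86.4) = −45.15° = -45.15°

-45.2°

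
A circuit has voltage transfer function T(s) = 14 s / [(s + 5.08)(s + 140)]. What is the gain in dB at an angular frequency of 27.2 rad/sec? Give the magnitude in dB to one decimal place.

|j27.2| = 27.2
|j27.2 + 5.08| = √(27.2² + 5.08²) = 27.67
|j27.2 + 140| = √(27.2² + 140²) = 142.6
|T(j27.2)| = 14 × 27.2 / (27.67 × 142.6) = 0.096496
20 log₁₀(0.096496) = -20.31 dB

-20.3 dB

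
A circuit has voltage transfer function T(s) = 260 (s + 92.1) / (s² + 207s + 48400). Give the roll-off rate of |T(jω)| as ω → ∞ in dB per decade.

With 1 zero and 2 poles, the high-frequency asymptotic slope is 20 × (1 − 2) = -20 dB/decade.

-20 dB/decade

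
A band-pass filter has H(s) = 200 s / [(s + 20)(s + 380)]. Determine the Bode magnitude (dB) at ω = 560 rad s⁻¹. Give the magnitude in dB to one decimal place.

|j560| = 560
|j560 + 20| = √(560² + 20²) = 560.4
|j560 + 380| = √(560² + 380²) = 676.8
|H(j560)| = 200 × 560 / (560.4 × 676.8) = 0.29534
20 log₁₀(0.29534) = -10.59 dB

-10.6 dB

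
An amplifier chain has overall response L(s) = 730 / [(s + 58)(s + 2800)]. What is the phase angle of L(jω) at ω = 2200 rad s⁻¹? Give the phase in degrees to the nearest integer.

-127°

∠(j2200 + 58) = arctan(2200/58) = 88.49°
∠(j2200 + 2800) = arctan(2200/2800) = 38.16°
∠L(j2200) = − (88.49° + 38.16°) = -126.65°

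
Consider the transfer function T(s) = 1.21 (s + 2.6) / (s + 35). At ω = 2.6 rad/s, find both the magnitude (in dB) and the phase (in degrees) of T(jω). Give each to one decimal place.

|T| = -17.9 dB, ∠T = 40.8 deg

|j2.6 + 2.6| = √(2.6² + 2.6²) = 3.677
|j2.6 + 35| = √(2.6² + 35²) = 35.1
|T(j2.6)| = 1.21 × 3.677 / 35.1 = 0.12677
20 log₁₀(0.12677) = -17.94 dB
∠(j2.6 + 2.6) = arctan(2.6/2.6) = 45.00°
∠(j2.6 + 35) = arctan(2.6/35) = 4.25°
∠T(j2.6) = 45.00° − 4.25° = 40.75°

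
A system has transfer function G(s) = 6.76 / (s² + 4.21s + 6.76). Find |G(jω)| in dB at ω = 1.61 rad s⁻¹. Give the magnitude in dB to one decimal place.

|(j1.61)² + 4.21(j1.61) + 6.76| = |4.1679 + j6.7781| = 7.957
|G(j1.61)| = 6.76 / 7.957 = 0.84957
20 log₁₀(0.84957) = -1.42 dB

-1.4 dB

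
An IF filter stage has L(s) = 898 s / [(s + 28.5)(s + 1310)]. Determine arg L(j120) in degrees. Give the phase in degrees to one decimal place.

∠(j120) = 90.00°
∠(j120 + 28.5) = arctan(120/28.5) = 76.64°
∠(j120 + 1310) = arctan(120/1310) = 5.23°
∠L(j120) = 90.00° − (76.64° + 5.23°) = 8.13°

8.1°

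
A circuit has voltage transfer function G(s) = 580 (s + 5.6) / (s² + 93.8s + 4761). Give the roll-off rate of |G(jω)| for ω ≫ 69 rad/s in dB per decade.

-20 dB/decade

With 1 zero and 2 poles, the high-frequency asymptotic slope is 20 × (1 − 2) = -20 dB/decade.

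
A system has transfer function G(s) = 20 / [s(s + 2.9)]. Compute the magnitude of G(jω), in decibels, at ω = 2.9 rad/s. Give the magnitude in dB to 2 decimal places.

4.51 dB

|j2.9 + 2.9| = √(2.9² + 2.9²) = 4.101
|j2.9| = 2.9
|G(j2.9)| = 20 / (4.101 × 2.9) = 1.6816
20 log₁₀(1.6816) = 4.514 dB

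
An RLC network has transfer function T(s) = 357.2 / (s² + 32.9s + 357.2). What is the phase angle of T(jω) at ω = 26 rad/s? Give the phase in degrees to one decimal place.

-110.4°

∠[(j26)² + 32.9(j26) + 357.2] = ∠[-318.8 + j855.4] = 110.44°
∠T(j26) = −110.44° = -110.44°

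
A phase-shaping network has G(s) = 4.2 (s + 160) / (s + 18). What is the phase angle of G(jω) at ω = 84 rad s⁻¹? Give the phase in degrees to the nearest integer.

-50 deg

∠(j84 + 160) = arctan(84/160) = 27.70°
∠(j84 + 18) = arctan(84/18) = 77.91°
∠G(j84) = 27.70° − 77.91° = -50.21°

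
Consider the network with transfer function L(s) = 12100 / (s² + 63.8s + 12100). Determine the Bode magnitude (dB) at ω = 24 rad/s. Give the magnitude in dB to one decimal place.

|(j24)² + 63.8(j24) + 12100| = |11524 + j1531.2| = 1.163e+04
|L(j24)| = 12100 / 1.163e+04 = 1.0408
20 log₁₀(1.0408) = 0.35 dB

0.3 dB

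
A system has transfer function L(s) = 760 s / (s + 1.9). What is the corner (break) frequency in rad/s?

1.9 rad/s

The single real pole at s = −1.9 gives a corner at ω = 1.9 rad/s.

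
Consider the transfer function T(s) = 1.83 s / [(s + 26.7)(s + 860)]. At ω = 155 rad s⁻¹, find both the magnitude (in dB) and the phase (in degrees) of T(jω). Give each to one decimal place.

|T| = -53.7 dB, ∠T = -0.4°

|j155| = 155
|j155 + 26.7| = √(155² + 26.7²) = 157.3
|j155 + 860| = √(155² + 860²) = 873.9
|T(j155)| = 1.83 × 155 / (157.3 × 873.9) = 0.0020638
20 log₁₀(0.0020638) = -53.71 dB
∠(j155) = 90.00°
∠(j155 + 26.7) = arctan(155/26.7) = 80.23°
∠(j155 + 860) = arctan(155/860) = 10.22°
∠T(j155) = 90.00° − (80.23° + 10.22°) = -0.44°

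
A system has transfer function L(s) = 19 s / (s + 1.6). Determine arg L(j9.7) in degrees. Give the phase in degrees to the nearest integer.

∠(j9.7) = 90.00°
∠(j9.7 + 1.6) = arctan(9.7/1.6) = 80.63°
∠L(j9.7) = 90.00° − 80.63° = 9.37°

9 deg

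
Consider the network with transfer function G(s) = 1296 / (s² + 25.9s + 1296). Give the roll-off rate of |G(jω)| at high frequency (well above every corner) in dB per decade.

-40 dB/decade

With 0 zeros and 2 poles, the high-frequency asymptotic slope is 20 × (0 − 2) = -40 dB/decade.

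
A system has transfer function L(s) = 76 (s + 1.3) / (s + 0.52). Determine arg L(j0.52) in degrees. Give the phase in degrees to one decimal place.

∠(j0.52 + 1.3) = arctan(0.52/1.3) = 21.80°
∠(j0.52 + 0.52) = arctan(0.52/0.52) = 45.00°
∠L(j0.52) = 21.80° − 45.00° = -23.20°

-23.2 deg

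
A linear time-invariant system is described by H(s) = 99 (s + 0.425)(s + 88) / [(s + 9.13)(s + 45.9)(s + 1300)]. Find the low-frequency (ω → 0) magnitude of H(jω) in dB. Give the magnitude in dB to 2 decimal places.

H(0) = 99 × 0.425 × 88 / (9.13 × 45.9 × 1300) = 0.0067964
20 log₁₀(0.0067964) = -43.354 dB

-43.35 dB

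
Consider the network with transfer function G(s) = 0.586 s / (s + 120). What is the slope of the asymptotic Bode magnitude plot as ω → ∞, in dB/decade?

0 dB/decade

With 1 zero and 1 pole, the high-frequency asymptotic slope is 20 × (1 − 1) = 0 dB/decade.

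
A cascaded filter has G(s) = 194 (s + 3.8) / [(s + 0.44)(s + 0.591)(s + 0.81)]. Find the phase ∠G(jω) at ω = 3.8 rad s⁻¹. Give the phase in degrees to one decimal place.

-197.5 deg

∠(j3.8 + 3.8) = arctan(3.8/3.8) = 45.00°
∠(j3.8 + 0.44) = arctan(3.8/0.44) = 83.40°
∠(j3.8 + 0.591) = arctan(3.8/0.591) = 81.16°
∠(j3.8 + 0.81) = arctan(3.8/0.81) = 77.97°
∠G(j3.8) = 45.00° − (83.40° + 81.16° + 77.97°) = -197.52°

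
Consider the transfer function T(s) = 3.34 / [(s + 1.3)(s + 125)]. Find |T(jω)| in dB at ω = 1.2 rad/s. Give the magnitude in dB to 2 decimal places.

-36.42 dB

|j1.2 + 1.3| = √(1.2² + 1.3²) = 1.769
|j1.2 + 125| = √(1.2² + 125²) = 125
|T(j1.2)| = 3.34 / (1.769 × 125) = 0.015102
20 log₁₀(0.015102) = -36.419 dB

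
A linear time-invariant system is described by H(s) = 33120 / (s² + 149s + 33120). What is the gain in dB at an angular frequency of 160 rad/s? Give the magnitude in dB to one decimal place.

2.4 dB

|(j160)² + 149(j160) + 33120| = |7520 + j23840| = 2.5e+04
|H(j160)| = 33120 / 2.5e+04 = 1.3249
20 log₁₀(1.3249) = 2.44 dB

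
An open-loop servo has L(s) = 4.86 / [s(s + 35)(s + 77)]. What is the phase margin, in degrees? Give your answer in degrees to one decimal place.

Gain crossover: |L(jω)| = 1 at ω ≈ 0.0018 rad/s.
∠L(j0.0018) = −90° − arctan(0.0018/35) − arctan(0.0018/77) ≈ -90.00°
PM = 180° + (-90.00°) = 90.00°

90.0°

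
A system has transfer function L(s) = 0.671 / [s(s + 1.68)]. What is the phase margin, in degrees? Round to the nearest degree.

Gain crossover: |L(jω)| = 1 at ω ≈ 0.389 rad s⁻¹.
∠L(j0.389) = −90° − arctan(0.389/1.68) ≈ -103.04°
PM = 180° + (-103.04°) = 76.96°

77°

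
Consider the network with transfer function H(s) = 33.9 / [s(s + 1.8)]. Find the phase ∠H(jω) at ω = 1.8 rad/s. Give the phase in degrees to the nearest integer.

∠(j1.8 + 1.8) = arctan(1.8/1.8) = 45.00°
∠(j1.8) = 90.00°
∠H(j1.8) = − (45.00° + 90.00°) = -135.00°

-135°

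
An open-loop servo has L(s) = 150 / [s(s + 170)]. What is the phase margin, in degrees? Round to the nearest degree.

90 deg

Gain crossover: |L(jω)| = 1 at ω ≈ 0.882 rad/sec.
∠L(j0.882) = −90° − arctan(0.882/170) ≈ -90.30°
PM = 180° + (-90.30°) = 89.70°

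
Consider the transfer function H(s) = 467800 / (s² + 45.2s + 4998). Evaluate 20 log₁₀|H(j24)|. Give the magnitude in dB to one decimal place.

40.2 dB

|(j24)² + 45.2(j24) + 4998| = |4422 + j1084.8| = 4553
|H(j24)| = 467800 / 4553 = 102.74
20 log₁₀(102.74) = 40.24 dB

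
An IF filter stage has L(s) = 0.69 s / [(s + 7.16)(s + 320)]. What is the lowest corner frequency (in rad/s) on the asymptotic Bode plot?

Break frequencies occur at each pole and zero magnitude: 7.16 rad/s, 320 rad/s.
The lowest is 7.16 rad/s.

7.16 rad/s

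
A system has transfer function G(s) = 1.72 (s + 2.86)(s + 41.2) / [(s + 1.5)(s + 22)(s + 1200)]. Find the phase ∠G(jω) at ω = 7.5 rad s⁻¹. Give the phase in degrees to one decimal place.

-18.4°

∠(j7.5 + 2.86) = arctan(7.5/2.86) = 69.13°
∠(j7.5 + 41.2) = arctan(7.5/41.2) = 10.32°
∠(j7.5 + 1.5) = arctan(7.5/1.5) = 78.69°
∠(j7.5 + 22) = arctan(7.5/22) = 18.82°
∠(j7.5 + 1200) = arctan(7.5/1200) = 0.36°
∠G(j7.5) = 69.13° + 10.32° − (78.69° + 18.82° + 0.36°) = -18.43°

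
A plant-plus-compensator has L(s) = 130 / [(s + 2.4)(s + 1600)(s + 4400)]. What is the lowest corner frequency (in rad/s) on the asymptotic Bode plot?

Break frequencies occur at each pole and zero magnitude: 2.4 rad/s, 1600 rad/s, 4400 rad/s.
The lowest is 2.4 rad/s.

2.4 rad/s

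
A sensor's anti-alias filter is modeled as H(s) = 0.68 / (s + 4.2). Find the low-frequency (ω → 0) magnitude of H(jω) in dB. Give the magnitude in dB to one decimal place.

H(0) = 0.68 / 4.2 = 0.1619
20 log₁₀(0.1619) = -15.81 dB

-15.8 dB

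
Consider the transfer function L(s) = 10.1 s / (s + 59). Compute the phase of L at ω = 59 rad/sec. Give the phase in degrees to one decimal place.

45.0°

∠(j59) = 90.00°
∠(j59 + 59) = arctan(59/59) = 45.00°
∠L(j59) = 90.00° − 45.00° = 45.00°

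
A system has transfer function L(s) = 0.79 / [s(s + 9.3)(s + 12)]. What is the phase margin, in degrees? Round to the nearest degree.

Gain crossover: |L(jω)| = 1 at ω ≈ 0.00708 rad/s.
∠L(j0.00708) = −90° − arctan(0.00708/9.3) − arctan(0.00708/12) ≈ -90.08°
PM = 180° + (-90.08°) = 89.92°

90°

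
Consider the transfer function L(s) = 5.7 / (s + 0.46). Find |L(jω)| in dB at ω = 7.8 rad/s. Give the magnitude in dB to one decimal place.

|j7.8 + 0.46| = √(7.8² + 0.46²) = 7.814
|L(j7.8)| = 5.7 / 7.814 = 0.7295
20 log₁₀(0.7295) = -2.74 dB

-2.7 dB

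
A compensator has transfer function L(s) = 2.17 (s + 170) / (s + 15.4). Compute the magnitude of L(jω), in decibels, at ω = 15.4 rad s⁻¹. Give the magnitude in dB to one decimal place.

24.6 dB

|j15.4 + 170| = √(15.4² + 170²) = 170.7
|j15.4 + 15.4| = √(15.4² + 15.4²) = 21.78
|L(j15.4)| = 2.17 × 170.7 / 21.78 = 17.008
20 log₁₀(17.008) = 24.61 dB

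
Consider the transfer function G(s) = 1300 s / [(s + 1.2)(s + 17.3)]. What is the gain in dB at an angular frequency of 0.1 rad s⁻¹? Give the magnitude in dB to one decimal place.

15.9 dB

|j0.1| = 0.1
|j0.1 + 1.2| = √(0.1² + 1.2²) = 1.204
|j0.1 + 17.3| = √(0.1² + 17.3²) = 17.3
|G(j0.1)| = 1300 × 0.1 / (1.204 × 17.3) = 6.2403
20 log₁₀(6.2403) = 15.90 dB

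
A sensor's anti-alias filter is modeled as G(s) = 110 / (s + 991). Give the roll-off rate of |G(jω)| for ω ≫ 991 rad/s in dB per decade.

-20 dB/decade

With 0 zeros and 1 pole, the high-frequency asymptotic slope is 20 × (0 − 1) = -20 dB/decade.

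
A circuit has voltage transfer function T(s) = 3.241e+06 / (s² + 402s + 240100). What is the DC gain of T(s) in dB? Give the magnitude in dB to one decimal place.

T(0) = 3.241e+06 / 240100 = 13.499
20 log₁₀(13.499) = 22.61 dB

22.6 dB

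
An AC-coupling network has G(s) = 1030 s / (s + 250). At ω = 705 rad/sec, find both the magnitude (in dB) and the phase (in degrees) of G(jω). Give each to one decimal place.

|G| = 59.7 dB, ∠G = 19.5°

|j705| = 705
|j705 + 250| = √(705² + 250²) = 748
|G(j705)| = 1030 × 705 / 748 = 970.77
20 log₁₀(970.77) = 59.74 dB
∠(j705) = 90.00°
∠(j705 + 250) = arctan(705/250) = 70.47°
∠G(j705) = 90.00° − 70.47° = 19.53°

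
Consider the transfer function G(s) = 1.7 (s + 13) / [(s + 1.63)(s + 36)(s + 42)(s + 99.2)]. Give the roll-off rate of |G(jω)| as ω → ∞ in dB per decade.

-60 dB/decade

With 1 zero and 4 poles, the high-frequency asymptotic slope is 20 × (1 − 4) = -60 dB/decade.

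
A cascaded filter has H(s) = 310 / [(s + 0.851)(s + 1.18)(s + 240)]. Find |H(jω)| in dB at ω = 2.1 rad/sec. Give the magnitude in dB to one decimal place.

|j2.1 + 0.851| = √(2.1² + 0.851²) = 2.266
|j2.1 + 1.18| = √(2.1² + 1.18²) = 2.409
|j2.1 + 240| = √(2.1² + 240²) = 240
|H(j2.1)| = 310 / (2.266 × 2.409 × 240) = 0.23664
20 log₁₀(0.23664) = -12.52 dB

-12.5 dB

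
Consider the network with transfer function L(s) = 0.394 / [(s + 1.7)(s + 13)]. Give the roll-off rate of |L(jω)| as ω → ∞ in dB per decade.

-40 dB/decade

With 0 zeros and 2 poles, the high-frequency asymptotic slope is 20 × (0 − 2) = -40 dB/decade.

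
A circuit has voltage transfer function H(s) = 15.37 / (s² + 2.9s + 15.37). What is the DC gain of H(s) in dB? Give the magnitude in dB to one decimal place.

H(0) = 15.37 / 15.37 = 1
20 log₁₀(1) = 0.00 dB

0.0 dB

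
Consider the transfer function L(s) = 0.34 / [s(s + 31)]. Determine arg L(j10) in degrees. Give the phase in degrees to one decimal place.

-107.9°

∠(j10 + 31) = arctan(10/31) = 17.88°
∠(j10) = 90.00°
∠L(j10) = − (17.88° + 90.00°) = -107.88°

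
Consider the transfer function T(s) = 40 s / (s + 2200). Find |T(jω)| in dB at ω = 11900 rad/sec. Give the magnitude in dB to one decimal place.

|j11900| = 1.19e+04
|j11900 + 2200| = √(11900² + 2200²) = 1.21e+04
|T(j11900)| = 40 × 1.19e+04 / 1.21e+04 = 39.333
20 log₁₀(39.333) = 31.90 dB

31.9 dB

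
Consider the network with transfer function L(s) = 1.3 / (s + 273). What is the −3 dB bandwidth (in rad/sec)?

For a single-pole low-pass, the −3 dB point is at the pole: ω = 273 rad/sec.

273 rad/sec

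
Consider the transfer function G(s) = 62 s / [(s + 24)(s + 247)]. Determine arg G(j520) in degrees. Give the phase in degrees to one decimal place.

-61.9 deg

∠(j520) = 90.00°
∠(j520 + 24) = arctan(520/24) = 87.36°
∠(j520 + 247) = arctan(520/247) = 64.59°
∠G(j520) = 90.00° − (87.36° + 64.59°) = -61.95°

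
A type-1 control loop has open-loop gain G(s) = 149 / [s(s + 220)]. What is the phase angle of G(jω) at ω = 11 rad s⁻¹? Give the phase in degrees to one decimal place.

-92.9 deg

∠(j11 + 220) = arctan(11/220) = 2.86°
∠(j11) = 90.00°
∠G(j11) = − (2.86° + 90.00°) = -92.86°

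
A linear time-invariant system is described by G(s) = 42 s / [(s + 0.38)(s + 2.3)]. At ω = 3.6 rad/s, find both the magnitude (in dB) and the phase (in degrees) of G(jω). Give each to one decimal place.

|G| = 19.8 dB, ∠G = -51.4°

|j3.6| = 3.6
|j3.6 + 0.38| = √(3.6² + 0.38²) = 3.62
|j3.6 + 2.3| = √(3.6² + 2.3²) = 4.272
|G(j3.6)| = 42 × 3.6 / (3.62 × 4.272) = 9.7771
20 log₁₀(9.7771) = 19.80 dB
∠(j3.6) = 90.00°
∠(j3.6 + 0.38) = arctan(3.6/0.38) = 83.97°
∠(j3.6 + 2.3) = arctan(3.6/2.3) = 57.43°
∠G(j3.6) = 90.00° − (83.97° + 57.43°) = -51.40°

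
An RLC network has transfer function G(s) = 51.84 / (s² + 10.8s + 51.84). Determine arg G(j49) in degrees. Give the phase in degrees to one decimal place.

-167.3°

∠[(j49)² + 10.8(j49) + 51.84] = ∠[-2349.2 + j529.2] = 167.30°
∠G(j49) = −167.30° = -167.30°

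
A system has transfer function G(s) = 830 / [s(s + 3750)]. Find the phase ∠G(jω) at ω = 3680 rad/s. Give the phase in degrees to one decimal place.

-134.5°

∠(j3680 + 3750) = arctan(3680/3750) = 44.46°
∠(j3680) = 90.00°
∠G(j3680) = − (44.46° + 90.00°) = -134.46°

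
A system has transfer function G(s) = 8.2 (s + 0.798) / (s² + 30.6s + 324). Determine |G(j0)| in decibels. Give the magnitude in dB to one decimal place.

-33.9 dB

G(0) = 8.2 × 0.798 / 324 = 0.020196
20 log₁₀(0.020196) = -33.89 dB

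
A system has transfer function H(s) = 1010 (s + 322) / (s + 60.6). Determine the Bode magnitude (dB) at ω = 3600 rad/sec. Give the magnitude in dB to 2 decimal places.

|j3600 + 322| = √(3600² + 322²) = 3614
|j3600 + 60.6| = √(3600² + 60.6²) = 3601
|H(j3600)| = 1010 × 3614 / 3601 = 1013.9
20 log₁₀(1013.9) = 60.120 dB

60.12 dB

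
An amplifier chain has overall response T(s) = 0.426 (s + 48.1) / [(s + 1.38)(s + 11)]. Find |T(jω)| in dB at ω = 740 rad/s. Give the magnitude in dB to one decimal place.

-64.8 dB

|j740 + 48.1| = √(740² + 48.1²) = 741.6
|j740 + 1.38| = √(740² + 1.38²) = 740
|j740 + 11| = √(740² + 11²) = 740.1
|T(j740)| = 0.426 × 741.6 / (740 × 740.1) = 0.00057683
20 log₁₀(0.00057683) = -64.78 dB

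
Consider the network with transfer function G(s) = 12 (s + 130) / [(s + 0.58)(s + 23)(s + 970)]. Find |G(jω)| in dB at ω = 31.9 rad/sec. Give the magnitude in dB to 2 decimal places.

-57.59 dB

|j31.9 + 130| = √(31.9² + 130²) = 133.9
|j31.9 + 0.58| = √(31.9² + 0.58²) = 31.91
|j31.9 + 23| = √(31.9² + 23²) = 39.33
|j31.9 + 970| = √(31.9² + 970²) = 970.5
|G(j31.9)| = 12 × 133.9 / (31.91 × 39.33 × 970.5) = 0.0013191
20 log₁₀(0.0013191) = -57.595 dB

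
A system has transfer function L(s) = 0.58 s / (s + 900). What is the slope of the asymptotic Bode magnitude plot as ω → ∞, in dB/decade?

With 1 zero and 1 pole, the high-frequency asymptotic slope is 20 × (1 − 1) = 0 dB/decade.

0 dB/decade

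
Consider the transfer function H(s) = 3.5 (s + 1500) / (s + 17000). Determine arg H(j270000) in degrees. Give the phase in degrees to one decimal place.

3.3°

∠(j270000 + 1500) = arctan(270000/1500) = 89.68°
∠(j270000 + 17000) = arctan(270000/17000) = 86.40°
∠H(j270000) = 89.68° − 86.40° = 3.28°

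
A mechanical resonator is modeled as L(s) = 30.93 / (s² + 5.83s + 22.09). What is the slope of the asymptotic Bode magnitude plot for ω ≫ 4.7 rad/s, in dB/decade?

-40 dB/decade

With 0 zeros and 2 poles, the high-frequency asymptotic slope is 20 × (0 − 2) = -40 dB/decade.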